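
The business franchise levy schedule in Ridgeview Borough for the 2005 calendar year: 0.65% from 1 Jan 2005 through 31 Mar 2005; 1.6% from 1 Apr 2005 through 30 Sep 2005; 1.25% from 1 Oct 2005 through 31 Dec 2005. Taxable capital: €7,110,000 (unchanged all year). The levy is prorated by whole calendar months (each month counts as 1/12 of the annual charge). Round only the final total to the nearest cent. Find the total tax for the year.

€90,652.50

1 Jan – 31 Mar 2005: 3 months at 0.65% → €7,110,000 × 0.65% × 3/12 = €11,553.7500
1 Apr – 30 Sep 2005: 6 months at 1.6% → €7,110,000 × 1.6% × 6/12 = €56,880.0000
1 Oct – 31 Dec 2005: 3 months at 1.25% → €7,110,000 × 1.25% × 3/12 = €22,218.7500
Total = €90,652.5000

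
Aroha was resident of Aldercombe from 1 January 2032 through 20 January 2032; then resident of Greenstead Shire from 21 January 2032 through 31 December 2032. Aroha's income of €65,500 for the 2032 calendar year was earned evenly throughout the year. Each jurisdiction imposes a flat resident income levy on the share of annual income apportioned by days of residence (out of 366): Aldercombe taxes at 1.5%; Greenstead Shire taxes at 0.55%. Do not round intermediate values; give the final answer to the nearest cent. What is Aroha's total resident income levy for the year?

Aldercombe, 1 January – 20 January 2032: 20 days → €65,500 × 1.5% × 20/366 = €53.6885
Greenstead Shire, 21 January – 31 December 2032: 346 days → €65,500 × 0.55% × 346/366 = €340.5642
Total = €394.2527

€394.25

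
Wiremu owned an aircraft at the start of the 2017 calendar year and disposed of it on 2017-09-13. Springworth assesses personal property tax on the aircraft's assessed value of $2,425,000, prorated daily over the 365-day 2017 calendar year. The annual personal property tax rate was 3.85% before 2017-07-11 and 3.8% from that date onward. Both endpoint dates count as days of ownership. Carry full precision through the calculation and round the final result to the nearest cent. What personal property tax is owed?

2017-01-01 to 2017-07-10: 191 days at 3.85% → $2,425,000 × 3.85% × 191/365 = $48,855.4452
2017-07-11 to 2017-09-13: 65 days at 3.8% → $2,425,000 × 3.8% × 65/365 = $16,410.2740
Total = $65,265.7192

$65,265.72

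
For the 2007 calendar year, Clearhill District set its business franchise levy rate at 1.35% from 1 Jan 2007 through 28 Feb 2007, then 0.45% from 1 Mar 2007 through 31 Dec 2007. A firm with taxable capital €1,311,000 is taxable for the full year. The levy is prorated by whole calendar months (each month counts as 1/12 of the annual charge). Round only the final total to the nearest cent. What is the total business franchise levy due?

1 Jan – 28 Feb 2007: 2 months at 1.35% → €1,311,000 × 1.35% × 2/12 = €2,949.7500
1 Mar – 31 Dec 2007: 10 months at 0.45% → €1,311,000 × 0.45% × 10/12 = €4,916.2500
Total = €7,866.0000

€7,866.00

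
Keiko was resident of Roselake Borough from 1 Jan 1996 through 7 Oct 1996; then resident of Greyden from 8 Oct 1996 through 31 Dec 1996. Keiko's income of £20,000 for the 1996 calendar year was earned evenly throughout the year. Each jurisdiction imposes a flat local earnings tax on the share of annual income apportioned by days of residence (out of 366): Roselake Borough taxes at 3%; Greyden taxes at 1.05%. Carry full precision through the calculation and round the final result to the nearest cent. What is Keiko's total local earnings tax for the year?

£509.43

Roselake Borough, 1 Jan – 7 Oct 1996: 281 days → £20,000 × 3% × 281/366 = £460.6557
Greyden, 8 Oct – 31 Dec 1996: 85 days → £20,000 × 1.05% × 85/366 = £48.7705
Total = £509.4262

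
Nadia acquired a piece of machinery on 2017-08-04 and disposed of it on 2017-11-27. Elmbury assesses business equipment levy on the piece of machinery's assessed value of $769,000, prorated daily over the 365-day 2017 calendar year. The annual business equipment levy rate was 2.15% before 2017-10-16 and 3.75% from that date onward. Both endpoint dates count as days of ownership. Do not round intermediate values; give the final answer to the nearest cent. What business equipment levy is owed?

2017-08-04 to 2017-10-15: 73 days at 2.15% → $769,000 × 2.15% × 73/365 = $3,306.7000
2017-10-16 to 2017-11-27: 43 days at 3.75% → $769,000 × 3.75% × 43/365 = $3,397.2945
Total = $6,703.9945

$6,703.99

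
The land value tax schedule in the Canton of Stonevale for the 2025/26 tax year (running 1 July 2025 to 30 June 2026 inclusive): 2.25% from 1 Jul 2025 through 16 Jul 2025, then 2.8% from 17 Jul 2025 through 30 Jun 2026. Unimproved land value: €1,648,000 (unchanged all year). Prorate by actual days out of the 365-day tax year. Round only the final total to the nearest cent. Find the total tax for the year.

€45,746.67

1 Jul – 16 Jul 2025: 16 days at 2.25% → €1,648,000 × 2.25% × 16/365 = €1,625.4247
17 Jul 2025 – 30 Jun 2026: 349 days at 2.8% → €1,648,000 × 2.8% × 349/365 = €44,121.2493
Total = €45,746.6740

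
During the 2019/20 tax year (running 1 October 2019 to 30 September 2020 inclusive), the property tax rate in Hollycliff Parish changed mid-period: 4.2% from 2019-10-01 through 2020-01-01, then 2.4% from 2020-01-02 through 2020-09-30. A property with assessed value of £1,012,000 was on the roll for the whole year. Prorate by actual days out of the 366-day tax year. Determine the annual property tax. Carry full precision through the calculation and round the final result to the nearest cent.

2019-10-01 to 2020-01-01: 93 days at 4.2% → £1,012,000 × 4.2% × 93/366 = £10,800.1967
2020-01-02 to 2020-09-30: 273 days at 2.4% → £1,012,000 × 2.4% × 273/366 = £18,116.4590
Total = £28,916.6557

£28,916.66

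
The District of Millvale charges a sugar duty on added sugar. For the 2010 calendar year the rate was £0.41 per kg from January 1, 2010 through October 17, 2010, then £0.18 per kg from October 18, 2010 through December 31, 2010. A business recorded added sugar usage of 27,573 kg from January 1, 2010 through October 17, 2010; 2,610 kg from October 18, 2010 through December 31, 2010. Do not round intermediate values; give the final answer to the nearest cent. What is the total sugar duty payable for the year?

January 1 – October 17, 2010: 27,573 kg at £0.41/kg → £11,304.93
October 18 – December 31, 2010: 2,610 kg at £0.18/kg → £469.80

£11,774.73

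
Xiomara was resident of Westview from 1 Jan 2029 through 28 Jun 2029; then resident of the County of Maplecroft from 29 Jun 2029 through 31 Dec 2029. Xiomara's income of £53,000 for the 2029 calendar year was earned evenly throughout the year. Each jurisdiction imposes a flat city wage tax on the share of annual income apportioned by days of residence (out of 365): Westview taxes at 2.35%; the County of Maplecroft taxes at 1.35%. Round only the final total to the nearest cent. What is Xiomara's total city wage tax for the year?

£975.42

Westview, 1 Jan – 28 Jun 2029: 179 days → £53,000 × 2.35% × 179/365 = £610.8068
The County of Maplecroft, 29 Jun – 31 Dec 2029: 186 days → £53,000 × 1.35% × 186/365 = £364.6110
Total = £975.4178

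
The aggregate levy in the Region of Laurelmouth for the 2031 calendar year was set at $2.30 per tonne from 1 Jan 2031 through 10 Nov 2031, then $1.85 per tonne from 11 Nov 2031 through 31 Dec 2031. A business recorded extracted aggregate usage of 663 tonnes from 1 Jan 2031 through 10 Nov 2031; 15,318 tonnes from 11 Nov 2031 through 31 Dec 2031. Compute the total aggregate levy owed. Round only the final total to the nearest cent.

$29,863.20

1 Jan – 10 Nov 2031: 663 tonnes at $2.30/tonne → $1,524.90
11 Nov – 31 Dec 2031: 15,318 tonnes at $1.85/tonne → $28,338.30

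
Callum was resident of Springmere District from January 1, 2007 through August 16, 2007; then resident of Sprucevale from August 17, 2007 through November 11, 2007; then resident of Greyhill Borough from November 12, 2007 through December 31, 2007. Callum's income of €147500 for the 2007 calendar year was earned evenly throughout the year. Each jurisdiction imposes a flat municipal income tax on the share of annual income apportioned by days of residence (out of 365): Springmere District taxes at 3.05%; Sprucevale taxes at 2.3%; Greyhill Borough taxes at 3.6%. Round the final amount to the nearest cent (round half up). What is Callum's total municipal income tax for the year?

Springmere District, January 1 – August 16, 2007: 228 days → €147500 × 3.05% × 228/365 = €2810.1781
Sprucevale, August 17 – November 11, 2007: 87 days → €147500 × 2.3% × 87/365 = €808.6233
Greyhill Borough, November 12 – December 31, 2007: 50 days → €147500 × 3.6% × 50/365 = €727.3973
Total = €4346.1986

€4346.20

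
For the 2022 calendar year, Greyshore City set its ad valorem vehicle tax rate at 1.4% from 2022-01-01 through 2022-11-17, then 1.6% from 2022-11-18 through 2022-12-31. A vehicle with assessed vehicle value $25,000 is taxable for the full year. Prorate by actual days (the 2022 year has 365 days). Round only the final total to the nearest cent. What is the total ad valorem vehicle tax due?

2022-01-01 to 2022-11-17: 321 days at 1.4% → $25,000 × 1.4% × 321/365 = $307.8082
2022-11-18 to 2022-12-31: 44 days at 1.6% → $25,000 × 1.6% × 44/365 = $48.2192
Total = $356.0274

$356.03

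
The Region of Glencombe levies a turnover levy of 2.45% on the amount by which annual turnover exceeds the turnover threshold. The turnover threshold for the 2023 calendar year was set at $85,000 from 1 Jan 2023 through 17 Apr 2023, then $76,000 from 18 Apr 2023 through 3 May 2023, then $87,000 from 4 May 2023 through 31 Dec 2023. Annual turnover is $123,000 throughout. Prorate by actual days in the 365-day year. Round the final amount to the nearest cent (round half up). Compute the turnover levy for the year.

$908.18

1 Jan – 17 Apr 2023: 107 days, exemption $85,000 → ($123,000 − $85,000) × 2.45% × 107/365 = $272.9233
18 Apr – 3 May 2023: 16 days, exemption $76,000 → ($123,000 − $76,000) × 2.45% × 16/365 = $50.4767
4 May – 31 Dec 2023: 242 days, exemption $87,000 → ($123,000 − $87,000) × 2.45% × 242/365 = $584.7781
Total = $908.1781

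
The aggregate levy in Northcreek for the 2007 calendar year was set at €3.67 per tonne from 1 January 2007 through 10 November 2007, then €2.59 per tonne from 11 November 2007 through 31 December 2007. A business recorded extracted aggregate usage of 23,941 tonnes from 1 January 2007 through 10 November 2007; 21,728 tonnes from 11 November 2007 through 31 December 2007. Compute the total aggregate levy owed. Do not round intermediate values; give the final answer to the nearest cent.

1 January – 10 November 2007: 23,941 tonnes at €3.67/tonne → €87,863.47
11 November – 31 December 2007: 21,728 tonnes at €2.59/tonne → €56,275.52

€144,138.99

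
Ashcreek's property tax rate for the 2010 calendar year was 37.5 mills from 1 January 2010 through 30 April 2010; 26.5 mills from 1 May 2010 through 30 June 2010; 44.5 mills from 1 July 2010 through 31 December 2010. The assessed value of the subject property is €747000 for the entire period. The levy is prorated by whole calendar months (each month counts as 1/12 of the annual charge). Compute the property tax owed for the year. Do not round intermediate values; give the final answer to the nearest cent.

€29257.50

1 January – 30 April 2010: 4 months at 37.5 mills → €747000 × 3.75% × 4/12 = €9337.5000
1 May – 30 June 2010: 2 months at 26.5 mills → €747000 × 2.65% × 2/12 = €3299.2500
1 July – 31 December 2010: 6 months at 44.5 mills → €747000 × 4.45% × 6/12 = €16620.7500
Total = €29257.5000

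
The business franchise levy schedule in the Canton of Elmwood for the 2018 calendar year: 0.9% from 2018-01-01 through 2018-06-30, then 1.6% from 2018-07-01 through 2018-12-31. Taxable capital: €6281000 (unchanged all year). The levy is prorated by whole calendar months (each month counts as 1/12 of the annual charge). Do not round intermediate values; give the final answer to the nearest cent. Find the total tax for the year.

2018-01-01 to 2018-06-30: 6 months at 0.9% → €6281000 × 0.9% × 6/12 = €28264.5000
2018-07-01 to 2018-12-31: 6 months at 1.6% → €6281000 × 1.6% × 6/12 = €50248.0000
Total = €78512.5000

€78512.50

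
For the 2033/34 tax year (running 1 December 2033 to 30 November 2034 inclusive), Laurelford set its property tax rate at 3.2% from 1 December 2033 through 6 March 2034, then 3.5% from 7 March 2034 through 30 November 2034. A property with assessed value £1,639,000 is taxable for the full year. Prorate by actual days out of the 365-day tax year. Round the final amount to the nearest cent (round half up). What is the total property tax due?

1 December 2033 – 6 March 2034: 96 days at 3.2% → £1,639,000 × 3.2% × 96/365 = £13,794.5425
7 March – 30 November 2034: 269 days at 3.5% → £1,639,000 × 3.5% × 269/365 = £42,277.2192
Total = £56,071.7616

£56,071.76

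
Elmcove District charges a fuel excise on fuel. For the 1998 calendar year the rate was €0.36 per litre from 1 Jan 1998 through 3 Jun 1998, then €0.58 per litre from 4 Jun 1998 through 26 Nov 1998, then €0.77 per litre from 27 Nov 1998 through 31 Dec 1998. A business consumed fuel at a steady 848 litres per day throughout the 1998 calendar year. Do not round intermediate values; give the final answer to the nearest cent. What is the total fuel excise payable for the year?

€156430.56

1 Jan – 3 Jun 1998: 154 days × 848 litres/day = 130,592 litres at €0.36/litre → €47013.12
4 Jun – 26 Nov 1998: 176 days × 848 litres/day = 149,248 litres at €0.58/litre → €86563.84
27 Nov – 31 Dec 1998: 35 days × 848 litres/day = 29,680 litres at €0.77/litre → €22853.60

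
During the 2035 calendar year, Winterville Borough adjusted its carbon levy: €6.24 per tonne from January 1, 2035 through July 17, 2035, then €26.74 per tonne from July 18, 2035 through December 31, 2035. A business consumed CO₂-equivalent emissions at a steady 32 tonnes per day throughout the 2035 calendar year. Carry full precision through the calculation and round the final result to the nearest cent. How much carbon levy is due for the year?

€182,435.20

January 1 – July 17, 2035: 198 days × 32 tonnes/day = 6,336 tonnes at €6.24/tonne → €39,536.64
July 18 – December 31, 2035: 167 days × 32 tonnes/day = 5,344 tonnes at €26.74/tonne → €142,898.56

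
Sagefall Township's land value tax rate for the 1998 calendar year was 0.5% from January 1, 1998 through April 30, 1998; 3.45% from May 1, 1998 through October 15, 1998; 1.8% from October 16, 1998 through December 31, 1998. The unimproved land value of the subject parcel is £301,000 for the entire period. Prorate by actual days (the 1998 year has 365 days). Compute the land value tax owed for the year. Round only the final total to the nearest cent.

January 1 – April 30, 1998: 120 days at 0.5% → £301,000 × 0.5% × 120/365 = £494.7945
May 1 – October 15, 1998: 168 days at 3.45% → £301,000 × 3.45% × 168/365 = £4,779.7151
October 16 – December 31, 1998: 77 days at 1.8% → £301,000 × 1.8% × 77/365 = £1,142.9753
Total = £6,417.4849

£6,417.48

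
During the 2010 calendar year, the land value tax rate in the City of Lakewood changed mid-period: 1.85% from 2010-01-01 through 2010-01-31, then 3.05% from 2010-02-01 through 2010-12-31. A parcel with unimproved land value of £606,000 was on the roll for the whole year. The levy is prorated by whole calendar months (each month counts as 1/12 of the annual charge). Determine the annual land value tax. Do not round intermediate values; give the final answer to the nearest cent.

£17,877.00

2010-01-01 to 2010-01-31: 1 month at 1.85% → £606,000 × 1.85% × 1/12 = £934.2500
2010-02-01 to 2010-12-31: 11 months at 3.05% → £606,000 × 3.05% × 11/12 = £16,942.7500
Total = £17,877.0000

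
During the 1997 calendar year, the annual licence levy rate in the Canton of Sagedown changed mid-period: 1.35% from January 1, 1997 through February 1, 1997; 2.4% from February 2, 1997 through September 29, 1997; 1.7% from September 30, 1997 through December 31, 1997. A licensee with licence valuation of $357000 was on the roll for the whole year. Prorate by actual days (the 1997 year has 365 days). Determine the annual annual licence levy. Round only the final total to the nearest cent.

January 1 – February 1, 1997: 32 days at 1.35% → $357000 × 1.35% × 32/365 = $422.5315
February 2 – September 29, 1997: 240 days at 2.4% → $357000 × 2.4% × 240/365 = $5633.7534
September 30 – December 31, 1997: 93 days at 1.7% → $357000 × 1.7% × 93/365 = $1546.3479
Total = $7602.6329

$7602.63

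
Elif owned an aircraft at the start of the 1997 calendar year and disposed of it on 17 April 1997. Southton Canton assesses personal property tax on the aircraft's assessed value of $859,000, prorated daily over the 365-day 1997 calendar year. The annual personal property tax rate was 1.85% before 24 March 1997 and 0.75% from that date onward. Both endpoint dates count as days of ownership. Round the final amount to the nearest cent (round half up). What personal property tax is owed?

1 January – 23 March 1997: 82 days at 1.85% → $859,000 × 1.85% × 82/365 = $3,570.1452
24 March – 17 April 1997: 25 days at 0.75% → $859,000 × 0.75% × 25/365 = $441.2671
Total = $4,011.4123

$4,011.41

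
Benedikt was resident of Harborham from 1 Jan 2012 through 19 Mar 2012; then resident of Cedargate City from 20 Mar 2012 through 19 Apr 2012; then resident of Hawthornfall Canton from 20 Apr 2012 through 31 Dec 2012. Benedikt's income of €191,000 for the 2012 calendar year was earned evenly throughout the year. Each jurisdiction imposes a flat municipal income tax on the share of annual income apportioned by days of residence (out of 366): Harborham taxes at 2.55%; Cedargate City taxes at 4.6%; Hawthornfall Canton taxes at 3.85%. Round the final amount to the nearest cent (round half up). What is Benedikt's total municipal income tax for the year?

€6,938.88

Harborham, 1 Jan – 19 Mar 2012: 79 days → €191,000 × 2.55% × 79/366 = €1,051.2828
Cedargate City, 20 Mar – 19 Apr 2012: 31 days → €191,000 × 4.6% × 31/366 = €744.1694
Hawthornfall Canton, 20 Apr – 31 Dec 2012: 256 days → €191,000 × 3.85% × 256/366 = €5,143.4317
Total = €6,938.8839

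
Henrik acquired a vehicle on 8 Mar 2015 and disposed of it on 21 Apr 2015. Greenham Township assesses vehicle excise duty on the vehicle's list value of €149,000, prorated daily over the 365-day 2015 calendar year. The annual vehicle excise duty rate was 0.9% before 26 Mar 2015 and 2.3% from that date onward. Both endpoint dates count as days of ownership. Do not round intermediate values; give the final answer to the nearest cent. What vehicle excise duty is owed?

8 Mar – 25 Mar 2015: 18 days at 0.9% → €149,000 × 0.9% × 18/365 = €66.1315
26 Mar – 21 Apr 2015: 27 days at 2.3% → €149,000 × 2.3% × 27/365 = €253.5041
Total = €319.6356

€319.64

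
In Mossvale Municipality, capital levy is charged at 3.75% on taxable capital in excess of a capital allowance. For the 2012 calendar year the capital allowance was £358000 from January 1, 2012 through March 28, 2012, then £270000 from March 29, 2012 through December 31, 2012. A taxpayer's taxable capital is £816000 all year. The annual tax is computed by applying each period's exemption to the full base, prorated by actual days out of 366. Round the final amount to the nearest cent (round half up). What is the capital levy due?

January 1 – March 28, 2012: 88 days, exemption £358000 → (£816000 − £358000) × 3.75% × 88/366 = £4129.5082
March 29 – December 31, 2012: 278 days, exemption £270000 → (£816000 − £270000) × 3.75% × 278/366 = £15552.0492
Total = £19681.5574

£19681.56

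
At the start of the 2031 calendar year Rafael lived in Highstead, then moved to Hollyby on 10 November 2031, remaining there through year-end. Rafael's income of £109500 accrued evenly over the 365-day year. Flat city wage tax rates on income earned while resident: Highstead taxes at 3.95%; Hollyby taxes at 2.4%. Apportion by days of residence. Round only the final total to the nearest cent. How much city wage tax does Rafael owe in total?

Highstead, 1 January – 9 November 2031: 313 days → £109500 × 3.95% × 313/365 = £3709.0500
Hollyby, 10 November – 31 December 2031: 52 days → £109500 × 2.4% × 52/365 = £374.4000
Total = £4083.4500

£4083.45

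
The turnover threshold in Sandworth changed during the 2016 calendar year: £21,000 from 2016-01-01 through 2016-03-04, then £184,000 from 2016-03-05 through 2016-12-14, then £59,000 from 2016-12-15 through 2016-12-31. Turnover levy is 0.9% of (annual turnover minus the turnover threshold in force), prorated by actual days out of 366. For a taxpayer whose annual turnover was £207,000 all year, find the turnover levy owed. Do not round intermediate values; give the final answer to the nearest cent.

£515.78

2016-01-01 to 2016-03-04: 64 days, exemption £21,000 → (£207,000 − £21,000) × 0.9% × 64/366 = £292.7213
2016-03-05 to 2016-12-14: 285 days, exemption £184,000 → (£207,000 − £184,000) × 0.9% × 285/366 = £161.1885
2016-12-15 to 2016-12-31: 17 days, exemption £59,000 → (£207,000 − £59,000) × 0.9% × 17/366 = £61.8689
Total = £515.7787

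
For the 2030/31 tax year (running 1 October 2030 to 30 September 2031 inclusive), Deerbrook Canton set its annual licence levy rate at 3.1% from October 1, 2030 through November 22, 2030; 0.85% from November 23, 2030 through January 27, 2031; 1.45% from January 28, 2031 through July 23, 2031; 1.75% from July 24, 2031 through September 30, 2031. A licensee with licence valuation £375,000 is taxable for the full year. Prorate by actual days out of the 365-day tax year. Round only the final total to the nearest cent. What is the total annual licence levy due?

October 1 – November 22, 2030: 53 days at 3.1% → £375,000 × 3.1% × 53/365 = £1,688.0137
November 23, 2030 – January 27, 2031: 66 days at 0.85% → £375,000 × 0.85% × 66/365 = £576.3699
January 28 – July 23, 2031: 177 days at 1.45% → £375,000 × 1.45% × 177/365 = £2,636.8151
July 24 – September 30, 2031: 69 days at 1.75% → £375,000 × 1.75% × 69/365 = £1,240.5822
Total = £6,141.7808

£6,141.78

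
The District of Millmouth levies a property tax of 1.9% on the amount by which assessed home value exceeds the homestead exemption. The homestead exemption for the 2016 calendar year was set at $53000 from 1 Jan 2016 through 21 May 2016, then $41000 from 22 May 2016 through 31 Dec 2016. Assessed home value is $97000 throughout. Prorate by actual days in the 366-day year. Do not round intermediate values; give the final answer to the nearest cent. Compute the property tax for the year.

1 Jan – 21 May 2016: 142 days, exemption $53000 → ($97000 − $53000) × 1.9% × 142/366 = $324.3497
22 May – 31 Dec 2016: 224 days, exemption $41000 → ($97000 − $41000) × 1.9% × 224/366 = $651.1913
Total = $975.5410

$975.54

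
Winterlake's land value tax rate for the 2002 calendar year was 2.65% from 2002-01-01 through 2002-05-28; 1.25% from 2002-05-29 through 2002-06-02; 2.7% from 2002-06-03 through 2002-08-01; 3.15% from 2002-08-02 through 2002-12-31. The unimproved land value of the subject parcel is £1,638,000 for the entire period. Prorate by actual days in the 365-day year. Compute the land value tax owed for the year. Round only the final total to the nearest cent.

£46,638.12

2002-01-01 to 2002-05-28: 148 days at 2.65% → £1,638,000 × 2.65% × 148/365 = £17,600.6466
2002-05-29 to 2002-06-02: 5 days at 1.25% → £1,638,000 × 1.25% × 5/365 = £280.4795
2002-06-03 to 2002-08-01: 60 days at 2.7% → £1,638,000 × 2.7% × 60/365 = £7,270.0274
2002-08-02 to 2002-12-31: 152 days at 3.15% → £1,638,000 × 3.15% × 152/365 = £21,486.9699
Total = £46,638.1233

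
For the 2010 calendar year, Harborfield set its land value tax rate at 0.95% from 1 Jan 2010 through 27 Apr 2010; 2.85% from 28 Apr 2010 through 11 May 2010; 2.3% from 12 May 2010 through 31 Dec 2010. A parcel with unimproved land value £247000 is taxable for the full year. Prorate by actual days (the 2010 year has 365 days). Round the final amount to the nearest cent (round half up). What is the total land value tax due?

1 Jan – 27 Apr 2010: 117 days at 0.95% → £247000 × 0.95% × 117/365 = £752.1658
28 Apr – 11 May 2010: 14 days at 2.85% → £247000 × 2.85% × 14/365 = £270.0082
12 May – 31 Dec 2010: 234 days at 2.3% → £247000 × 2.3% × 234/365 = £3642.0658
Total = £4664.2397

£4664.24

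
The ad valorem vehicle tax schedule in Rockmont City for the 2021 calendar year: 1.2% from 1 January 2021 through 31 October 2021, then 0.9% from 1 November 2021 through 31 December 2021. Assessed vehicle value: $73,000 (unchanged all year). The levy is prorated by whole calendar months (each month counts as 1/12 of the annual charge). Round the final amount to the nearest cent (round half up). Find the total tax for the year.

$839.50

1 January – 31 October 2021: 10 months at 1.2% → $73,000 × 1.2% × 10/12 = $730.0000
1 November – 31 December 2021: 2 months at 0.9% → $73,000 × 0.9% × 2/12 = $109.5000
Total = $839.5000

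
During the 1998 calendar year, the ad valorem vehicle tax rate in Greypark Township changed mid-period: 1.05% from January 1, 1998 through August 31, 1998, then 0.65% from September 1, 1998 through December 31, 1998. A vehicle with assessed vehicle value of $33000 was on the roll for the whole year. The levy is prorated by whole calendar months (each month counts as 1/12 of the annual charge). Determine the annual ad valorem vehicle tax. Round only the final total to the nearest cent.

$302.50

January 1 – August 31, 1998: 8 months at 1.05% → $33000 × 1.05% × 8/12 = $231.0000
September 1 – December 31, 1998: 4 months at 0.65% → $33000 × 0.65% × 4/12 = $71.5000
Total = $302.5000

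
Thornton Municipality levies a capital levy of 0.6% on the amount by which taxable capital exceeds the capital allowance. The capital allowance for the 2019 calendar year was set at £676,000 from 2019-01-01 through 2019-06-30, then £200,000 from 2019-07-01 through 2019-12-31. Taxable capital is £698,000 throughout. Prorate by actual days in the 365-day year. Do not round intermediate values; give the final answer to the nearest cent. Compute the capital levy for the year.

£1,571.74

2019-01-01 to 2019-06-30: 181 days, exemption £676,000 → (£698,000 − £676,000) × 0.6% × 181/365 = £65.4575
2019-07-01 to 2019-12-31: 184 days, exemption £200,000 → (£698,000 − £200,000) × 0.6% × 184/365 = £1,506.2795
Total = £1,571.7370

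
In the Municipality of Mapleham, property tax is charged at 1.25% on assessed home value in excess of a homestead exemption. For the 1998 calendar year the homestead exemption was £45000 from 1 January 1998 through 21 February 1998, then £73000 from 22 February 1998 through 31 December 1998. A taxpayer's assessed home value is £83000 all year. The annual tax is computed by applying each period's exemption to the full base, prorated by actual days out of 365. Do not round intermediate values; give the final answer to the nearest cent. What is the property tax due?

1 January – 21 February 1998: 52 days, exemption £45000 → (£83000 − £45000) × 1.25% × 52/365 = £67.6712
22 February – 31 December 1998: 313 days, exemption £73000 → (£83000 − £73000) × 1.25% × 313/365 = £107.1918
Total = £174.8630

£174.86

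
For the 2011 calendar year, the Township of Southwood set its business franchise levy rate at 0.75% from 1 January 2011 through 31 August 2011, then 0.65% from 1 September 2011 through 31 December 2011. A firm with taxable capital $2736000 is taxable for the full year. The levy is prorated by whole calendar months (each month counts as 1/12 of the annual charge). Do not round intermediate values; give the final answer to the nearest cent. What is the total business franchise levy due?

$19608.00

1 January – 31 August 2011: 8 months at 0.75% → $2736000 × 0.75% × 8/12 = $13680.0000
1 September – 31 December 2011: 4 months at 0.65% → $2736000 × 0.65% × 4/12 = $5928.0000
Total = $19608.0000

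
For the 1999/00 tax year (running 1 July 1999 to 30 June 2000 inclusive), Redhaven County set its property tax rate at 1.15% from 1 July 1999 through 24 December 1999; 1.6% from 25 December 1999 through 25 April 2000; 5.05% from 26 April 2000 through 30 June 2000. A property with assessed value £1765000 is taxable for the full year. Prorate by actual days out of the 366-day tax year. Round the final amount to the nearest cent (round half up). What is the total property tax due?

£35379.57

1 July – 24 December 1999: 177 days at 1.15% → £1765000 × 1.15% × 177/366 = £9816.0041
25 December 1999 – 25 April 2000: 123 days at 1.6% → £1765000 × 1.6% × 123/366 = £9490.4918
26 April – 30 June 2000: 66 days at 5.05% → £1765000 × 5.05% × 66/366 = £16073.0738
Total = £35379.5697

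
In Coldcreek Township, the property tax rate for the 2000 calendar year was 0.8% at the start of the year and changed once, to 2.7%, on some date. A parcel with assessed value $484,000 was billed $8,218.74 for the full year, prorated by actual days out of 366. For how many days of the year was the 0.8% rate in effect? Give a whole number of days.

Let d = days at the first rate; then 366 − d days at the second rate.
$484,000 × [0.8%·d + 2.7%·(366−d)] / 366 = $8,218.74
Solving gives d = 193, so the new rate took effect on 12 July 2000.

193 days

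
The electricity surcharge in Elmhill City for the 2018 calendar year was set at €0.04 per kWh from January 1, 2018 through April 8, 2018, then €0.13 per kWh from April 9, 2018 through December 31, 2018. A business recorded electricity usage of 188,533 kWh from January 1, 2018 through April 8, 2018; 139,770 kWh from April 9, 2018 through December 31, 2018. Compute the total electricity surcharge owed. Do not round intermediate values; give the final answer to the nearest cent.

€25,711.42

January 1 – April 8, 2018: 188,533 kWh at €0.04/kWh → €7,541.32
April 9 – December 31, 2018: 139,770 kWh at €0.13/kWh → €18,170.10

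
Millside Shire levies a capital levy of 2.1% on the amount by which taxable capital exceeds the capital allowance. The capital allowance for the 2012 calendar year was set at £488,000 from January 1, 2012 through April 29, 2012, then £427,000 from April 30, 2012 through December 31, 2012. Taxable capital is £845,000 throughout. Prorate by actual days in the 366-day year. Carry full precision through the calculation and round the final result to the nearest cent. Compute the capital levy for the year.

January 1 – April 29, 2012: 120 days, exemption £488,000 → (£845,000 − £488,000) × 2.1% × 120/366 = £2,458.0328
April 30 – December 31, 2012: 246 days, exemption £427,000 → (£845,000 − £427,000) × 2.1% × 246/366 = £5,899.9672
Total = £8,358.0000

£8,358.00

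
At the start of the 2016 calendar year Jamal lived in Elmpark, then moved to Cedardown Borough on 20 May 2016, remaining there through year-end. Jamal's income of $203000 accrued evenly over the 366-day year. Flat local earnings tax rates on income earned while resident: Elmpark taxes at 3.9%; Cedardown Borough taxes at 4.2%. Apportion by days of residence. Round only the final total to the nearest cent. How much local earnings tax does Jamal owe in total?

Elmpark, 1 Jan – 19 May 2016: 140 days → $203000 × 3.9% × 140/366 = $3028.3607
Cedardown Borough, 20 May – 31 Dec 2016: 226 days → $203000 × 4.2% × 226/366 = $5264.6885
Total = $8293.0492

$8293.05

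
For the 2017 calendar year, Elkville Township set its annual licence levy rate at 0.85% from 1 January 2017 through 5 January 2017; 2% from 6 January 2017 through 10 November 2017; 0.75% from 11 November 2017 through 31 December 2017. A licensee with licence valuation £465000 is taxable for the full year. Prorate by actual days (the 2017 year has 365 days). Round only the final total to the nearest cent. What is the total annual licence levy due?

£8414.59

1 January – 5 January 2017: 5 days at 0.85% → £465000 × 0.85% × 5/365 = £54.1438
6 January – 10 November 2017: 309 days at 2% → £465000 × 2% × 309/365 = £7873.1507
11 November – 31 December 2017: 51 days at 0.75% → £465000 × 0.75% × 51/365 = £487.2945
Total = £8414.5890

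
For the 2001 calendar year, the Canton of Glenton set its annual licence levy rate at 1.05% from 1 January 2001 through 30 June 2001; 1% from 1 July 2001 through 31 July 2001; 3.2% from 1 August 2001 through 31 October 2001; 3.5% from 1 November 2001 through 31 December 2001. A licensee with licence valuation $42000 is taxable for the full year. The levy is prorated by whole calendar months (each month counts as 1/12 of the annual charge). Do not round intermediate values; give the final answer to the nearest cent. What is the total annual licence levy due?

1 January – 30 June 2001: 6 months at 1.05% → $42000 × 1.05% × 6/12 = $220.5000
1 July – 31 July 2001: 1 month at 1% → $42000 × 1% × 1/12 = $35.0000
1 August – 31 October 2001: 3 months at 3.2% → $42000 × 3.2% × 3/12 = $336.0000
1 November – 31 December 2001: 2 months at 3.5% → $42000 × 3.5% × 2/12 = $245.0000
Total = $836.5000

$836.50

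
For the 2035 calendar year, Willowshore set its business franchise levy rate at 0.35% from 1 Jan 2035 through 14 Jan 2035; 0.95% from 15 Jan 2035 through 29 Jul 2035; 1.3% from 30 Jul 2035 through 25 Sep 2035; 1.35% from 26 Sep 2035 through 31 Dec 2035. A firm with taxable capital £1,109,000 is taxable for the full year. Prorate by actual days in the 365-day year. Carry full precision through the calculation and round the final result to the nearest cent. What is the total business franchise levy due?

1 Jan – 14 Jan 2035: 14 days at 0.35% → £1,109,000 × 0.35% × 14/365 = £148.8795
15 Jan – 29 Jul 2035: 196 days at 0.95% → £1,109,000 × 0.95% × 196/365 = £5,657.4192
30 Jul – 25 Sep 2035: 58 days at 1.3% → £1,109,000 × 1.3% × 58/365 = £2,290.9205
26 Sep – 31 Dec 2035: 97 days at 1.35% → £1,109,000 × 1.35% × 97/365 = £3,978.7274
Total = £12,075.9466

£12,075.95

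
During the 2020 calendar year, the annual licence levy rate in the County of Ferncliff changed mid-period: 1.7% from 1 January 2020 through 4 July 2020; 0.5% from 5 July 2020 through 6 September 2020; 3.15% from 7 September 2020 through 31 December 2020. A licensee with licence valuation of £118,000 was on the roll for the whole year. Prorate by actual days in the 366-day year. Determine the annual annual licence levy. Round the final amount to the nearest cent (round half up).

£2,300.68

1 January – 4 July 2020: 186 days at 1.7% → £118,000 × 1.7% × 186/366 = £1,019.4426
5 July – 6 September 2020: 64 days at 0.5% → £118,000 × 0.5% × 64/366 = £103.1694
7 September – 31 December 2020: 116 days at 3.15% → £118,000 × 3.15% × 116/366 = £1,178.0656
Total = £2,300.6776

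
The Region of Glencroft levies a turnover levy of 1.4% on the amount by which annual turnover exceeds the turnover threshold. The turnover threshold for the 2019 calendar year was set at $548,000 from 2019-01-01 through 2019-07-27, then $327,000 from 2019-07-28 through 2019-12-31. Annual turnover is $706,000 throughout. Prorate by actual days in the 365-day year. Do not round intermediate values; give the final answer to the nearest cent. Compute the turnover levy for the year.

2019-01-01 to 2019-07-27: 208 days, exemption $548,000 → ($706,000 − $548,000) × 1.4% × 208/365 = $1,260.5370
2019-07-28 to 2019-12-31: 157 days, exemption $327,000 → ($706,000 − $327,000) × 1.4% × 157/365 = $2,282.3068
Total = $3,542.8438

$3,542.84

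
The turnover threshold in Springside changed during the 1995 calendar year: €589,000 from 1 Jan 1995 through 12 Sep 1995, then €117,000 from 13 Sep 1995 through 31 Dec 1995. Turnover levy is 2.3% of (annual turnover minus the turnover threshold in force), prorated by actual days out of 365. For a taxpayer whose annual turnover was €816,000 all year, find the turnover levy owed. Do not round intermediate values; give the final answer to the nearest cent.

1 Jan – 12 Sep 1995: 255 days, exemption €589,000 → (€816,000 − €589,000) × 2.3% × 255/365 = €3,647.5479
13 Sep – 31 Dec 1995: 110 days, exemption €117,000 → (€816,000 − €117,000) × 2.3% × 110/365 = €4,845.1233
Total = €8,492.6712

€8,492.67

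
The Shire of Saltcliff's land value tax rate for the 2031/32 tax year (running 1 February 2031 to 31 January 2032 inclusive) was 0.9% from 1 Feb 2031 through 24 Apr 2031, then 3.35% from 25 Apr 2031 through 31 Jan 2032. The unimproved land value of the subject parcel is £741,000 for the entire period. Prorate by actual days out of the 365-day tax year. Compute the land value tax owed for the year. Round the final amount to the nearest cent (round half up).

£20,695.22

1 Feb – 24 Apr 2031: 83 days at 0.9% → £741,000 × 0.9% × 83/365 = £1,516.5123
25 Apr 2031 – 31 Jan 2032: 282 days at 3.35% → £741,000 × 3.35% × 282/365 = £19,178.7041
Total = £20,695.2164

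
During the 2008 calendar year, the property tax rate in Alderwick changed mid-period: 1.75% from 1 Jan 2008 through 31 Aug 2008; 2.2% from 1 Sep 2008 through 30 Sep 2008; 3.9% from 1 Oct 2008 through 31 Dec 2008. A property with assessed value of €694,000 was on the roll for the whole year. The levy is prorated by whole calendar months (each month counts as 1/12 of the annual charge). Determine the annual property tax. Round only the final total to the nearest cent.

1 Jan – 31 Aug 2008: 8 months at 1.75% → €694,000 × 1.75% × 8/12 = €8,096.6667
1 Sep – 30 Sep 2008: 1 month at 2.2% → €694,000 × 2.2% × 1/12 = €1,272.3333
1 Oct – 31 Dec 2008: 3 months at 3.9% → €694,000 × 3.9% × 3/12 = €6,766.5000
Total = €16,135.5000

€16,135.50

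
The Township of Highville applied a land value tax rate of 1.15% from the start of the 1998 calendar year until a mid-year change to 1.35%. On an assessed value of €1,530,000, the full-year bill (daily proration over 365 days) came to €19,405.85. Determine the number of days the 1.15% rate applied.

Let d = days at the first rate; then 365 − d days at the second rate.
€1,530,000 × [1.15%·d + 1.35%·(365−d)] / 365 = €19,405.85
Solving gives d = 149, so the new rate took effect on 30 May 1998.

149 days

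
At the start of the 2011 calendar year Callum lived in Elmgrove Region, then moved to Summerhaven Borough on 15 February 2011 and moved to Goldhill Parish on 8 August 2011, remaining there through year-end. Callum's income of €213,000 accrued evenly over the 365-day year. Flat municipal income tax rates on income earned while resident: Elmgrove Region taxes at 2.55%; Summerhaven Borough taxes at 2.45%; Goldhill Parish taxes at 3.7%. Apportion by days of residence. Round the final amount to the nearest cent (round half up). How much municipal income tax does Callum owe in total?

Elmgrove Region, 1 January – 14 February 2011: 45 days → €213,000 × 2.55% × 45/365 = €669.6370
Summerhaven Borough, 15 February – 7 August 2011: 174 days → €213,000 × 2.45% × 174/365 = €2,487.7233
Goldhill Parish, 8 August – 31 December 2011: 146 days → €213,000 × 3.7% × 146/365 = €3,152.4000
Total = €6,309.7603

€6,309.76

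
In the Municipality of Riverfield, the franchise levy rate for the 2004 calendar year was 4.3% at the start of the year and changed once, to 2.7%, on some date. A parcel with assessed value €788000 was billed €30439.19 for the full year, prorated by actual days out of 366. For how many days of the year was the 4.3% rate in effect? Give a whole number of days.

Let d = days at the first rate; then 366 − d days at the second rate.
€788000 × [4.3%·d + 2.7%·(366−d)] / 366 = €30439.19
Solving gives d = 266, so the new rate took effect on 23 Sep 2004.

266 days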